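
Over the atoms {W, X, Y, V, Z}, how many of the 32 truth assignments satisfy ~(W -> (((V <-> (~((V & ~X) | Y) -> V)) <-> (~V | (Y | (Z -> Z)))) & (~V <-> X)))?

Initial set: {T ~(W -> (((V <-> (~((V & ~X) | Y) -> V)) <-> (~V | (Y | (Z -> Z)))) & (~V <-> X)))}.
T ~(W -> (((V <-> (~((V & ~X) | Y) -> V)) <-> (~V | (Y | (Z -> Z)))) & (~V <-> X))): α-rule — add T W, F (((V <-> (~((V & ~X) | Y) -> V)) <-> (~V | (Y | (Z -> Z)))) & (~V <-> X)).
F (((V <-> (~((V & ~X) | Y) -> V)) <-> (~V | (Y | (Z -> Z)))) & (~V <-> X)): β-rule — branch into F ((V <-> (~((V & ~X) | Y) -> V)) <-> (~V | (Y | (Z -> Z))))  //  F (~V <-> X).
  branch 1 (add F ((V <-> (~((V & ~X) | Y) -> V)) <-> (~V | (Y | (Z -> Z))))):
    F ((V <-> (~((V & ~X) | Y) -> V)) <-> (~V | (Y | (Z -> Z)))): β-rule — branch into T (V <-> (~((V & ~X) | Y) -> V)), F (~V | (Y | (Z -> Z)))  //  F (V <-> (~((V & ~X) | Y) -> V)), T (~V | (Y | (Z -> Z))).
      branch 1.1 (add T (V <-> (~((V & ~X) | Y) -> V)), F (~V | (Y | (Z -> Z)))):
        F (~V | (Y | (Z -> Z))): α-rule — add F ~V, F (Y | (Z -> Z)).
        F (Y | (Z -> Z)): α-rule — add F Y, F (Z -> Z).
        F (Z -> Z): α-rule — add T Z, F Z.
        × closes — contains both Z and ~Z.
      branch 1.2 (add F (V <-> (~((V & ~X) | Y) -> V)), T (~V | (Y | (Z -> Z)))):
        F (V <-> (~((V & ~X) | Y) -> V)): β-rule — branch into T V, F (~((V & ~X) | Y) -> V)  //  F V, T (~((V & ~X) | Y) -> V).
          branch 1.2.1 (add T V, F (~((V & ~X) | Y) -> V)):
            F (~((V & ~X) | Y) -> V): α-rule — add T ~((V & ~X) | Y), F V.
            × closes — contains both V and ~V.
          branch 1.2.2 (add F V, T (~((V & ~X) | Y) -> V)):
            T (~V | (Y | (Z -> Z))): β-rule — branch into T ~V  //  T (Y | (Z -> Z)).
              branch 1.2.2.1 (add T ~V):
                T (~((V & ~X) | Y) -> V): β-rule — branch into F ~((V & ~X) | Y)  //  T V.
                  branch 1.2.2.1.1 (add F ~((V & ~X) | Y)):
                    F ~((V & ~X) | Y): β-rule — branch into T (V & ~X)  //  T Y.
                      branch 1.2.2.1.1.1 (add T (V & ~X)):
                        T (V & ~X): α-rule — add T V, T ~X.
                        × closes — contains both V and ~V.
                      branch 1.2.2.1.1.2 (add T Y):
                        ○ open, literals {V=0, W=1, Y=1}.
                  branch 1.2.2.1.2 (add T V):
                    × closes — contains both V and ~V.
              branch 1.2.2.2 (add T (Y | (Z -> Z))):
                T (~((V & ~X) | Y) -> V): β-rule — branch into F ~((V & ~X) | Y)  //  T V.
                  branch 1.2.2.2.1 (add F ~((V & ~X) | Y)):
                    T (Y | (Z -> Z)): β-rule — branch into T Y  //  T (Z -> Z).
                      branch 1.2.2.2.1.1 (add T Y):
                        F ~((V & ~X) | Y): β-rule — branch into T (V & ~X)  //  T Y.
                          branch 1.2.2.2.1.1.1 (add T (V & ~X)):
                            T (V & ~X): α-rule — add T V, T ~X.
                            × closes — contains both V and ~V.
                          branch 1.2.2.2.1.1.2 (add T Y):
                            ○ open, literals {V=0, W=1, Y=1}.
                      branch 1.2.2.2.1.2 (add T (Z -> Z)):
                        F ~((V & ~X) | Y): β-rule — branch into T (V & ~X)  //  T Y.
                          branch 1.2.2.2.1.2.1 (add T (V & ~X)):
                            T (V & ~X): α-rule — add T V, T ~X.
                            × closes — contains both V and ~V.
                          branch 1.2.2.2.1.2.2 (add T Y):
                            T (Z -> Z): β-rule — branch into F Z  //  T Z.
                              branch 1.2.2.2.1.2.2.1 (add F Z):
                                ○ open, literals {V=0, W=1, Y=1, Z=0}.
                              branch 1.2.2.2.1.2.2.2 (add T Z):
                                ○ open, literals {V=0, W=1, Y=1, Z=1}.
                  branch 1.2.2.2.2 (add T V):
                    × closes — contains both V and ~V.
  branch 2 (add F (~V <-> X)):
    F (~V <-> X): β-rule — branch into T ~V, F X  //  F ~V, T X.
      branch 2.1 (add T ~V, F X):
        ○ open, literals {V=0, W=1, X=0}.
      branch 2.2 (add F ~V, T X):
        ○ open, literals {V=1, W=1, X=1}.
7 branches closed, 6 open.
Each open branch fixes some atoms; the unmentioned ones are free. Counting distinct full assignments: branch {V=0, W=1, Y=1} (X, Z) contributes 4 new; branch {V=0, W=1, Y=1} (X, Z) contributes 0 new; branch {V=0, W=1, Y=1, Z=0} (X) contributes 0 new; branch {V=0, W=1, Y=1, Z=1} (X) contributes 0 new; branch {V=0, W=1, X=0} (Y, Z) contributes 2 new; branch {V=1, W=1, X=1} (Y, Z) contributes 4 new. Total: 10.

10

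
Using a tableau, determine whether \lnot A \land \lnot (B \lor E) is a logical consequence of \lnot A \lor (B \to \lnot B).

Initial set: {(\lnot A \lor (B \to \lnot B)); \lnot (\lnot A \land \lnot (B \lor E))}.
(\lnot A \lor (B \to \lnot B)): β-rule — branch into \lnot A  //  (B \to \lnot B).
  branch 1 (add \lnot A):
    \lnot (\lnot A \land \lnot (B \lor E)): β-rule — branch into \lnot \lnot A  //  \lnot \lnot (B \lor E).
      branch 1.1 (add \lnot \lnot A):
        × closes — contains both A and \lnot A.
      branch 1.2 (add \lnot \lnot (B \lor E)):
        \lnot \lnot (B \lor E): β-rule — branch into B  //  E.
          branch 1.2.1 (add B):
            ○ open, literals {A=false, B=true}.
          branch 1.2.2 (add E):
            ○ open, literals {A=false, E=true}.
  branch 2 (add (B \to \lnot B)):
    \lnot (\lnot A \land \lnot (B \lor E)): β-rule — branch into \lnot \lnot A  //  \lnot \lnot (B \lor E).
      branch 2.1 (add \lnot \lnot A):
        (B \to \lnot B): β-rule — branch into \lnot B  //  \lnot B.
          branch 2.1.1 (add \lnot B):
            ○ open, literals {A=true, B=false}.
          branch 2.1.2 (add \lnot B):
            ○ open, literals {A=true, B=false}.
      branch 2.2 (add \lnot \lnot (B \lor E)):
        (B \to \lnot B): β-rule — branch into \lnot B  //  \lnot B.
          branch 2.2.1 (add \lnot B):
            \lnot \lnot (B \lor E): β-rule — branch into B  //  E.
              branch 2.2.1.1 (add B):
                × closes — contains both B and \lnot B.
              branch 2.2.1.2 (add E):
                ○ open, literals {B=false, E=true}.
          branch 2.2.2 (add \lnot B):
            \lnot \lnot (B \lor E): β-rule — branch into B  //  E.
              branch 2.2.2.1 (add B):
                × closes — contains both B and \lnot B.
              branch 2.2.2.2 (add E):
                ○ open, literals {B=false, E=true}.
3 branches closed, 6 open.
An open branch gives a countermodel: A=false, B=true (unmentioned atoms arbitrary); the premises hold there but the conclusion fails.

No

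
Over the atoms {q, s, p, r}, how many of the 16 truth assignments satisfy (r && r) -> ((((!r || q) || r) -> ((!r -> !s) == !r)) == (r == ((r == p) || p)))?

Initial set: {((r && r) -> ((((!r || q) || r) -> ((!r -> !s) == !r)) == (r == ((r == p) || p))))}.
((r && r) -> ((((!r || q) || r) -> ((!r -> !s) == !r)) == (r == ((r == p) || p)))): β-rule — branch into !(r && r)  //  ((((!r || q) || r) -> ((!r -> !s) == !r)) == (r == ((r == p) || p))).
  branch 1 (add !(r && r)):
    !(r && r): β-rule — branch into !r  //  !r.
      branch 1.1 (add !r):
        ○ open, literals {r=0}.
      branch 1.2 (add !r):
        ○ open, literals {r=0}.
  branch 2 (add ((((!r || q) || r) -> ((!r -> !s) == !r)) == (r == ((r == p) || p)))):
    ((((!r || q) || r) -> ((!r -> !s) == !r)) == (r == ((r == p) || p))): β-rule — branch into (((!r || q) || r) -> ((!r -> !s) == !r)), (r == ((r == p) || p))  //  !(((!r || q) || r) -> ((!r -> !s) == !r)), !(r == ((r == p) || p)).
      branch 2.1 (add (((!r || q) || r) -> ((!r -> !s) == !r)), (r == ((r == p) || p))):
        (((!r || q) || r) -> ((!r -> !s) == !r)): β-rule — branch into !((!r || q) || r)  //  ((!r -> !s) == !r).
          branch 2.1.1 (add !((!r || q) || r)):
            !((!r || q) || r): α-rule — add !(!r || q), !r.
            !(!r || q): α-rule — add !!r, !q.
            × closes — contains both r and !r.
          branch 2.1.2 (add ((!r -> !s) == !r)):
            (r == ((r == p) || p)): β-rule — branch into r, ((r == p) || p)  //  !r, !((r == p) || p).
              branch 2.1.2.1 (add r, ((r == p) || p)):
                ((!r -> !s) == !r): β-rule — branch into (!r -> !s), !r  //  !(!r -> !s), !!r.
                  branch 2.1.2.1.1 (add (!r -> !s), !r):
                    × closes — contains both r and !r.
                  branch 2.1.2.1.2 (add !(!r -> !s), !!r):
                    !(!r -> !s): α-rule — add !r, !!s.
                    × closes — contains both r and !r.
              branch 2.1.2.2 (add !r, !((r == p) || p)):
                !((r == p) || p): α-rule — add !(r == p), !p.
                ((!r -> !s) == !r): β-rule — branch into (!r -> !s), !r  //  !(!r -> !s), !!r.
                  branch 2.1.2.2.1 (add (!r -> !s), !r):
                    !(r == p): β-rule — branch into r, !p  //  !r, p.
                      branch 2.1.2.2.1.1 (add r, !p):
                        × closes — contains both r and !r.
                      branch 2.1.2.2.1.2 (add !r, p):
                        × closes — contains both p and !p.
                  branch 2.1.2.2.2 (add !(!r -> !s), !!r):
                    × closes — contains both r and !r.
      branch 2.2 (add !(((!r || q) || r) -> ((!r -> !s) == !r)), !(r == ((r == p) || p))):
        !(((!r || q) || r) -> ((!r -> !s) == !r)): α-rule — add ((!r || q) || r), !((!r -> !s) == !r).
        !(r == ((r == p) || p)): β-rule — branch into r, !((r == p) || p)  //  !r, ((r == p) || p).
          branch 2.2.1 (add r, !((r == p) || p)):
            !((r == p) || p): α-rule — add !(r == p), !p.
            ((!r || q) || r): β-rule — branch into (!r || q)  //  r.
              branch 2.2.1.1 (add (!r || q)):
                !((!r -> !s) == !r): β-rule — branch into (!r -> !s), !!r  //  !(!r -> !s), !r.
                  branch 2.2.1.1.1 (add (!r -> !s), !!r):
                    !(r == p): β-rule — branch into r, !p  //  !r, p.
                      branch 2.2.1.1.1.1 (add r, !p):
                        (!r || q): β-rule — branch into !r  //  q.
                          branch 2.2.1.1.1.1.1 (add !r):
                            × closes — contains both r and !r.
                          branch 2.2.1.1.1.1.2 (add q):
                            (!r -> !s): β-rule — branch into !!r  //  !s.
                              branch 2.2.1.1.1.1.2.1 (add !!r):
                                ○ open, literals {p=0, q=1, r=1}.
                              branch 2.2.1.1.1.1.2.2 (add !s):
                                ○ open, literals {p=0, q=1, r=1, s=0}.
                      branch 2.2.1.1.1.2 (add !r, p):
                        × closes — contains both r and !r.
                  branch 2.2.1.1.2 (add !(!r -> !s), !r):
                    × closes — contains both r and !r.
              branch 2.2.1.2 (add r):
                !((!r -> !s) == !r): β-rule — branch into (!r -> !s), !!r  //  !(!r -> !s), !r.
                  branch 2.2.1.2.1 (add (!r -> !s), !!r):
                    !(r == p): β-rule — branch into r, !p  //  !r, p.
                      branch 2.2.1.2.1.1 (add r, !p):
                        (!r -> !s): β-rule — branch into !!r  //  !s.
                          branch 2.2.1.2.1.1.1 (add !!r):
                            ○ open, literals {p=0, r=1}.
                          branch 2.2.1.2.1.1.2 (add !s):
                            ○ open, literals {p=0, r=1, s=0}.
                      branch 2.2.1.2.1.2 (add !r, p):
                        × closes — contains both r and !r.
                  branch 2.2.1.2.2 (add !(!r -> !s), !r):
                    × closes — contains both r and !r.
          branch 2.2.2 (add !r, ((r == p) || p)):
            ((!r || q) || r): β-rule — branch into (!r || q)  //  r.
              branch 2.2.2.1 (add (!r || q)):
                !((!r -> !s) == !r): β-rule — branch into (!r -> !s), !!r  //  !(!r -> !s), !r.
                  branch 2.2.2.1.1 (add (!r -> !s), !!r):
                    × closes — contains both r and !r.
                  branch 2.2.2.1.2 (add !(!r -> !s), !r):
                    !(!r -> !s): α-rule — add !r, !!s.
                    ((r == p) || p): β-rule — branch into (r == p)  //  p.
                      branch 2.2.2.1.2.1 (add (r == p)):
                        (!r || q): β-rule — branch into !r  //  q.
                          branch 2.2.2.1.2.1.1 (add !r):
                            (r == p): β-rule — branch into r, p  //  !r, !p.
                              branch 2.2.2.1.2.1.1.1 (add r, p):
                                × closes — contains both r and !r.
                              branch 2.2.2.1.2.1.1.2 (add !r, !p):
                                ○ open, literals {p=0, r=0, s=1}.
                          branch 2.2.2.1.2.1.2 (add q):
                            (r == p): β-rule — branch into r, p  //  !r, !p.
                              branch 2.2.2.1.2.1.2.1 (add r, p):
                                × closes — contains both r and !r.
                              branch 2.2.2.1.2.1.2.2 (add !r, !p):
                                ○ open, literals {p=0, q=1, r=0, s=1}.
                      branch 2.2.2.1.2.2 (add p):
                        (!r || q): β-rule — branch into !r  //  q.
                          branch 2.2.2.1.2.2.1 (add !r):
                            ○ open, literals {p=1, r=0, s=1}.
                          branch 2.2.2.1.2.2.2 (add q):
                            ○ open, literals {p=1, q=1, r=0, s=1}.
              branch 2.2.2.2 (add r):
                × closes — contains both r and !r.
15 branches closed, 10 open.
Each open branch fixes some atoms; the unmentioned ones are free. Counting distinct full assignments: branch {r=0} (q, s, p) contributes 8 new; branch {r=0} (q, s, p) contributes 0 new; branch {p=0, q=1, r=1} (s) contributes 2 new; branch {p=0, q=1, r=1, s=0} (none free) contributes 0 new; branch {p=0, r=1} (q, s) contributes 2 new; branch {p=0, r=1, s=0} (q) contributes 0 new; branch {p=0, r=0, s=1} (q) contributes 0 new; branch {p=0, q=1, r=0, s=1} (none free) contributes 0 new; branch {p=1, r=0, s=1} (q) contributes 0 new; branch {p=1, q=1, r=0, s=1} (none free) contributes 0 new. Total: 12.

12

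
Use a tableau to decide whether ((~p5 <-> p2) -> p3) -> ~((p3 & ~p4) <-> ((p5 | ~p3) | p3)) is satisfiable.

Initial set: {T (((~p5 <-> p2) -> p3) -> ~((p3 & ~p4) <-> ((p5 | ~p3) | p3)))}.
T (((~p5 <-> p2) -> p3) -> ~((p3 & ~p4) <-> ((p5 | ~p3) | p3))): β-rule — branch into F ((~p5 <-> p2) -> p3)  //  T ~((p3 & ~p4) <-> ((p5 | ~p3) | p3)).
  branch 1 (add F ((~p5 <-> p2) -> p3)):
    F ((~p5 <-> p2) -> p3): α-rule — add T (~p5 <-> p2), F p3.
    T (~p5 <-> p2): β-rule — branch into T ~p5, T p2  //  F ~p5, F p2.
      branch 1.1 (add T ~p5, T p2):
        ○ open, literals {p2=true, p3=false, p5=false}.
      branch 1.2 (add F ~p5, F p2):
        ○ open, literals {p2=false, p3=false, p5=true}.
  branch 2 (add T ~((p3 & ~p4) <-> ((p5 | ~p3) | p3))):
    T ~((p3 & ~p4) <-> ((p5 | ~p3) | p3)): β-rule — branch into T (p3 & ~p4), F ((p5 | ~p3) | p3)  //  F (p3 & ~p4), T ((p5 | ~p3) | p3).
      branch 2.1 (add T (p3 & ~p4), F ((p5 | ~p3) | p3)):
        T (p3 & ~p4): α-rule — add T p3, T ~p4.
        F ((p5 | ~p3) | p3): α-rule — add F (p5 | ~p3), F p3.
        × closes — contains both p3 and ~p3.
      branch 2.2 (add F (p3 & ~p4), T ((p5 | ~p3) | p3)):
        F (p3 & ~p4): β-rule — branch into F p3  //  F ~p4.
          branch 2.2.1 (add F p3):
            T ((p5 | ~p3) | p3): β-rule — branch into T (p5 | ~p3)  //  T p3.
              branch 2.2.1.1 (add T (p5 | ~p3)):
                T (p5 | ~p3): β-rule — branch into T p5  //  T ~p3.
                  branch 2.2.1.1.1 (add T p5):
                    ○ open, literals {p3=false, p5=true}.
                  branch 2.2.1.1.2 (add T ~p3):
                    ○ open, literals {p3=false}.
              branch 2.2.1.2 (add T p3):
                × closes — contains both p3 and ~p3.
          branch 2.2.2 (add F ~p4):
            T ((p5 | ~p3) | p3): β-rule — branch into T (p5 | ~p3)  //  T p3.
              branch 2.2.2.1 (add T (p5 | ~p3)):
                T (p5 | ~p3): β-rule — branch into T p5  //  T ~p3.
                  branch 2.2.2.1.1 (add T p5):
                    ○ open, literals {p4=true, p5=true}.
                  branch 2.2.2.1.2 (add T ~p3):
                    ○ open, literals {p3=false, p4=true}.
              branch 2.2.2.2 (add T p3):
                ○ open, literals {p3=true, p4=true}.
2 branches closed, 7 open.
An open branch gives a satisfying assignment: p2=true, p3=false, p5=false.

Satisfiable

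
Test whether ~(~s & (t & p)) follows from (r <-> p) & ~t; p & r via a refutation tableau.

Yes

Initial set: {((r <-> p) & ~t); (p & r); ~~(~s & (t & p))}.
((r <-> p) & ~t): α-rule — add (r <-> p), ~t.
(p & r): α-rule — add p, r.
~~(~s & (t & p)): α-rule — add ~s, (t & p).
(t & p): α-rule — add t, p.
× closes — contains both t and ~t.
All 1 branch closes.
Every branch closed, so the premises entail the conclusion.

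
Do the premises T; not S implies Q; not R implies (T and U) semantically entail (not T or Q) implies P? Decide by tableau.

Initial set: {T; (not S implies Q); (not R implies (T and U)); not ((not T or Q) implies P)}.
not ((not T or Q) implies P): α-rule — add (not T or Q), not P.
(not S implies Q): β-rule — branch into not not S  //  Q.
  branch 1 (add not not S):
    (not R implies (T and U)): β-rule — branch into not not R  //  (T and U).
      branch 1.1 (add not not R):
        (not T or Q): β-rule — branch into not T  //  Q.
          branch 1.1.1 (add not T):
            × closes — contains both T and not T.
          branch 1.1.2 (add Q):
            ○ open, literals {P=false, Q=true, R=true, S=true, T=true}.
      branch 1.2 (add (T and U)):
        (T and U): α-rule — add T, U.
        (not T or Q): β-rule — branch into not T  //  Q.
          branch 1.2.1 (add not T):
            × closes — contains both T and not T.
          branch 1.2.2 (add Q):
            ○ open, literals {P=false, Q=true, S=true, T=true, U=true}.
  branch 2 (add Q):
    (not R implies (T and U)): β-rule — branch into not not R  //  (T and U).
      branch 2.1 (add not not R):
        (not T or Q): β-rule — branch into not T  //  Q.
          branch 2.1.1 (add not T):
            × closes — contains both T and not T.
          branch 2.1.2 (add Q):
            ○ open, literals {P=false, Q=true, R=true, T=true}.
      branch 2.2 (add (T and U)):
        (T and U): α-rule — add T, U.
        (not T or Q): β-rule — branch into not T  //  Q.
          branch 2.2.1 (add not T):
            × closes — contains both T and not T.
          branch 2.2.2 (add Q):
            ○ open, literals {P=false, Q=true, T=true, U=true}.
4 branches closed, 4 open.
An open branch gives a countermodel: P=false, Q=true, R=true, S=true, T=true (unmentioned atoms arbitrary); the premises hold there but the conclusion fails.

No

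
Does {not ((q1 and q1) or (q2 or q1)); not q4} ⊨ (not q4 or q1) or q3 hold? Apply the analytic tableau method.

Yes

Initial set: {not ((q1 and q1) or (q2 or q1)); not q4; not ((not q4 or q1) or q3)}.
not ((q1 and q1) or (q2 or q1)): α-rule — add not (q1 and q1), not (q2 or q1).
not ((not q4 or q1) or q3): α-rule — add not (not q4 or q1), not q3.
not (q2 or q1): α-rule — add not q2, not q1.
not (not q4 or q1): α-rule — add not not q4, not q1.
× closes — contains both q4 and not q4.
All 1 branch closes.
Every branch closed, so the premises entail the conclusion.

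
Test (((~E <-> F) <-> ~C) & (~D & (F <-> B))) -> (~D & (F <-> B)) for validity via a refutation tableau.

Assume the negation and expand:
Initial set: {F ((((~E <-> F) <-> ~C) & (~D & (F <-> B))) -> (~D & (F <-> B)))}.
F ((((~E <-> F) <-> ~C) & (~D & (F <-> B))) -> (~D & (F <-> B))): α-rule — add T (((~E <-> F) <-> ~C) & (~D & (F <-> B))), F (~D & (F <-> B)).
T (((~E <-> F) <-> ~C) & (~D & (F <-> B))): α-rule — add T ((~E <-> F) <-> ~C), T (~D & (F <-> B)).
T (~D & (F <-> B)): α-rule — add T ~D, T (F <-> B).
F (~D & (F <-> B)): β-rule — branch into F ~D  //  F (F <-> B).
  branch 1 (add F ~D):
    × closes — contains both D and ~D.
  branch 2 (add F (F <-> B)):
    T ((~E <-> F) <-> ~C): β-rule — branch into T (~E <-> F), T ~C  //  F (~E <-> F), F ~C.
      branch 2.1 (add T (~E <-> F), T ~C):
        T (F <-> B): β-rule — branch into T F, T B  //  F F, F B.
          branch 2.1.1 (add T F, T B):
            F (F <-> B): β-rule — branch into T F, F B  //  F F, T B.
              branch 2.1.1.1 (add T F, F B):
                × closes — contains both B and ~B.
              branch 2.1.1.2 (add F F, T B):
                × closes — contains both F and ~F.
          branch 2.1.2 (add F F, F B):
            F (F <-> B): β-rule — branch into T F, F B  //  F F, T B.
              branch 2.1.2.1 (add T F, F B):
                × closes — contains both F and ~F.
              branch 2.1.2.2 (add F F, T B):
                × closes — contains both B and ~B.
      branch 2.2 (add F (~E <-> F), F ~C):
        T (F <-> B): β-rule — branch into T F, T B  //  F F, F B.
          branch 2.2.1 (add T F, T B):
            F (F <-> B): β-rule — branch into T F, F B  //  F F, T B.
              branch 2.2.1.1 (add T F, F B):
                × closes — contains both B and ~B.
              branch 2.2.1.2 (add F F, T B):
                × closes — contains both F and ~F.
          branch 2.2.2 (add F F, F B):
            F (F <-> B): β-rule — branch into T F, F B  //  F F, T B.
              branch 2.2.2.1 (add T F, F B):
                × closes — contains both F and ~F.
              branch 2.2.2.2 (add F F, T B):
                × closes — contains both B and ~B.
All 9 branches close.
Every branch closed, so the negation is unsatisfiable and the formula is valid.

Valid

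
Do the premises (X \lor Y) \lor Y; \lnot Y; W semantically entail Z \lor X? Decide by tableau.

Initial set: {((X \lor Y) \lor Y); \lnot Y; W; \lnot (Z \lor X)}.
\lnot (Z \lor X): α-rule — add \lnot Z, \lnot X.
((X \lor Y) \lor Y): β-rule — branch into (X \lor Y)  //  Y.
  branch 1 (add (X \lor Y)):
    (X \lor Y): β-rule — branch into X  //  Y.
      branch 1.1 (add X):
        × closes — contains both X and \lnot X.
      branch 1.2 (add Y):
        × closes — contains both Y and \lnot Y.
  branch 2 (add Y):
    × closes — contains both Y and \lnot Y.
All 3 branches close.
Every branch closed, so the premises entail the conclusion.

Yes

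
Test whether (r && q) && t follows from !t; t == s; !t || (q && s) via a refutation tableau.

No

Initial set: {T !t; T (t == s); T (!t || (q && s)); F ((r && q) && t)}.
T (t == s): β-rule — branch into T t, T s  //  F t, F s.
  branch 1 (add T t, T s):
    × closes — contains both t and !t.
  branch 2 (add F t, F s):
    T (!t || (q && s)): β-rule — branch into T !t  //  T (q && s).
      branch 2.1 (add T !t):
        F ((r && q) && t): β-rule — branch into F (r && q)  //  F t.
          branch 2.1.1 (add F (r && q)):
            F (r && q): β-rule — branch into F r  //  F q.
              branch 2.1.1.1 (add F r):
                ○ open, literals {r=F, s=F, t=F}.
              branch 2.1.1.2 (add F q):
                ○ open, literals {q=F, s=F, t=F}.
          branch 2.1.2 (add F t):
            ○ open, literals {s=F, t=F}.
      branch 2.2 (add T (q && s)):
        T (q && s): α-rule — add T q, T s.
        × closes — contains both s and !s.
2 branches closed, 3 open.
An open branch gives a countermodel: r=F, s=F, t=F (unmentioned atoms arbitrary); the premises hold there but the conclusion fails.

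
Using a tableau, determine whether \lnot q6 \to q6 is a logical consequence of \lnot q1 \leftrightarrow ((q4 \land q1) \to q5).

Initial set: {T (\lnot q1 \leftrightarrow ((q4 \land q1) \to q5)); F (\lnot q6 \to q6)}.
F (\lnot q6 \to q6): α-rule — add T \lnot q6, F q6.
T (\lnot q1 \leftrightarrow ((q4 \land q1) \to q5)): β-rule — branch into T \lnot q1, T ((q4 \land q1) \to q5)  //  F \lnot q1, F ((q4 \land q1) \to q5).
  branch 1 (add T \lnot q1, T ((q4 \land q1) \to q5)):
    T ((q4 \land q1) \to q5): β-rule — branch into F (q4 \land q1)  //  T q5.
      branch 1.1 (add F (q4 \land q1)):
        F (q4 \land q1): β-rule — branch into F q4  //  F q1.
          branch 1.1.1 (add F q4):
            ○ open, literals {q1=0, q4=0, q6=0}.
          branch 1.1.2 (add F q1):
            ○ open, literals {q1=0, q6=0}.
      branch 1.2 (add T q5):
        ○ open, literals {q1=0, q5=1, q6=0}.
  branch 2 (add F \lnot q1, F ((q4 \land q1) \to q5)):
    F ((q4 \land q1) \to q5): α-rule — add T (q4 \land q1), F q5.
    T (q4 \land q1): α-rule — add T q4, T q1.
    ○ open, literals {q1=1, q4=1, q5=0, q6=0}.
0 branches closed, 4 open.
An open branch gives a countermodel: q1=0, q4=0, q6=0 (unmentioned atoms arbitrary); the premises hold there but the conclusion fails.

No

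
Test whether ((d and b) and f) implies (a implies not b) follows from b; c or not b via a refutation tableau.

Initial set: {b; (c or not b); not (((d and b) and f) implies (a implies not b))}.
not (((d and b) and f) implies (a implies not b)): α-rule — add ((d and b) and f), not (a implies not b).
((d and b) and f): α-rule — add (d and b), f.
not (a implies not b): α-rule — add a, not not b.
(d and b): α-rule — add d, b.
(c or not b): β-rule — branch into c  //  not b.
  branch 1 (add c):
    ○ open, literals {a=true, b=true, c=true, d=true, f=true}.
  branch 2 (add not b):
    × closes — contains both b and not b.
1 branch closed, 1 open.
An open branch gives a countermodel: a=true, b=true, c=true, d=true, f=true (unmentioned atoms arbitrary); the premises hold there but the conclusion fails.

No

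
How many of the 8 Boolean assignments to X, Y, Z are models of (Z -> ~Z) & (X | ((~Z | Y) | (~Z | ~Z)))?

Initial set: {((Z -> ~Z) & (X | ((~Z | Y) | (~Z | ~Z))))}.
((Z -> ~Z) & (X | ((~Z | Y) | (~Z | ~Z)))): α-rule — add (Z -> ~Z), (X | ((~Z | Y) | (~Z | ~Z))).
(Z -> ~Z): β-rule — branch into ~Z  //  ~Z.
  branch 1 (add ~Z):
    (X | ((~Z | Y) | (~Z | ~Z))): β-rule — branch into X  //  ((~Z | Y) | (~Z | ~Z)).
      branch 1.1 (add X):
        ○ open, literals {X=true, Z=false}.
      branch 1.2 (add ((~Z | Y) | (~Z | ~Z))):
        ((~Z | Y) | (~Z | ~Z)): β-rule — branch into (~Z | Y)  //  (~Z | ~Z).
          branch 1.2.1 (add (~Z | Y)):
            (~Z | Y): β-rule — branch into ~Z  //  Y.
              branch 1.2.1.1 (add ~Z):
                ○ open, literals {Z=false}.
              branch 1.2.1.2 (add Y):
                ○ open, literals {Y=true, Z=false}.
          branch 1.2.2 (add (~Z | ~Z)):
            (~Z | ~Z): β-rule — branch into ~Z  //  ~Z.
              branch 1.2.2.1 (add ~Z):
                ○ open, literals {Z=false}.
              branch 1.2.2.2 (add ~Z):
                ○ open, literals {Z=false}.
  branch 2 (add ~Z):
    (X | ((~Z | Y) | (~Z | ~Z))): β-rule — branch into X  //  ((~Z | Y) | (~Z | ~Z)).
      branch 2.1 (add X):
        ○ open, literals {X=true, Z=false}.
      branch 2.2 (add ((~Z | Y) | (~Z | ~Z))):
        ((~Z | Y) | (~Z | ~Z)): β-rule — branch into (~Z | Y)  //  (~Z | ~Z).
          branch 2.2.1 (add (~Z | Y)):
            (~Z | Y): β-rule — branch into ~Z  //  Y.
              branch 2.2.1.1 (add ~Z):
                ○ open, literals {Z=false}.
              branch 2.2.1.2 (add Y):
                ○ open, literals {Y=true, Z=false}.
          branch 2.2.2 (add (~Z | ~Z)):
            (~Z | ~Z): β-rule — branch into ~Z  //  ~Z.
              branch 2.2.2.1 (add ~Z):
                ○ open, literals {Z=false}.
              branch 2.2.2.2 (add ~Z):
                ○ open, literals {Z=false}.
0 branches closed, 10 open.
Each open branch fixes some atoms; the unmentioned ones are free. Counting distinct full assignments: branch {X=true, Z=false} (Y) contributes 2 new; branch {Z=false} (X, Y) contributes 2 new; branch {Y=true, Z=false} (X) contributes 0 new; branch {Z=false} (X, Y) contributes 0 new; branch {Z=false} (X, Y) contributes 0 new; branch {X=true, Z=false} (Y) contributes 0 new; branch {Z=false} (X, Y) contributes 0 new; branch {Y=true, Z=false} (X) contributes 0 new; branch {Z=false} (X, Y) contributes 0 new; branch {Z=false} (X, Y) contributes 0 new. Total: 4.

4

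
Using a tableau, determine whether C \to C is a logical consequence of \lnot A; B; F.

Initial set: {\lnot A; B; F; \lnot (C \to C)}.
\lnot (C \to C): α-rule — add C, \lnot C.
× closes — contains both C and \lnot C.
All 1 branch closes.
Every branch closed, so the premises entail the conclusion.

Yes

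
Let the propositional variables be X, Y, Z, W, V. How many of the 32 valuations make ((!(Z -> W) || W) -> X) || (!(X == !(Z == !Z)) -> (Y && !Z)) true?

22

Initial set: {(((!(Z -> W) || W) -> X) || (!(X == !(Z == !Z)) -> (Y && !Z)))}.
(((!(Z -> W) || W) -> X) || (!(X == !(Z == !Z)) -> (Y && !Z))): β-rule — branch into ((!(Z -> W) || W) -> X)  //  (!(X == !(Z == !Z)) -> (Y && !Z)).
  branch 1 (add ((!(Z -> W) || W) -> X)):
    ((!(Z -> W) || W) -> X): β-rule — branch into !(!(Z -> W) || W)  //  X.
      branch 1.1 (add !(!(Z -> W) || W)):
        !(!(Z -> W) || W): α-rule — add !!(Z -> W), !W.
        !!(Z -> W): β-rule — branch into !Z  //  W.
          branch 1.1.1 (add !Z):
            ○ open, literals {W=false, Z=false}.
          branch 1.1.2 (add W):
            × closes — contains both W and !W.
      branch 1.2 (add X):
        ○ open, literals {X=true}.
  branch 2 (add (!(X == !(Z == !Z)) -> (Y && !Z))):
    (!(X == !(Z == !Z)) -> (Y && !Z)): β-rule — branch into !!(X == !(Z == !Z))  //  (Y && !Z).
      branch 2.1 (add !!(X == !(Z == !Z))):
        !!(X == !(Z == !Z)): β-rule — branch into X, !(Z == !Z)  //  !X, !!(Z == !Z).
          branch 2.1.1 (add X, !(Z == !Z)):
            !(Z == !Z): β-rule — branch into Z, !!Z  //  !Z, !Z.
              branch 2.1.1.1 (add Z, !!Z):
                ○ open, literals {X=true, Z=true}.
              branch 2.1.1.2 (add !Z, !Z):
                ○ open, literals {X=true, Z=false}.
          branch 2.1.2 (add !X, !!(Z == !Z)):
            !!(Z == !Z): β-rule — branch into Z, !Z  //  !Z, !!Z.
              branch 2.1.2.1 (add Z, !Z):
                × closes — contains both Z and !Z.
              branch 2.1.2.2 (add !Z, !!Z):
                × closes — contains both Z and !Z.
      branch 2.2 (add (Y && !Z)):
        (Y && !Z): α-rule — add Y, !Z.
        ○ open, literals {Y=true, Z=false}.
3 branches closed, 5 open.
Each open branch fixes some atoms; the unmentioned ones are free. Counting distinct full assignments: branch {W=false, Z=false} (X, Y, V) contributes 8 new; branch {X=true} (Y, Z, W, V) contributes 12 new; branch {X=true, Z=true} (Y, W, V) contributes 0 new; branch {X=true, Z=false} (Y, W, V) contributes 0 new; branch {Y=true, Z=false} (X, W, V) contributes 2 new. Total: 22.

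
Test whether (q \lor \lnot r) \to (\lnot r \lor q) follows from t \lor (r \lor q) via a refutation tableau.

Initial set: {(t \lor (r \lor q)); \lnot ((q \lor \lnot r) \to (\lnot r \lor q))}.
\lnot ((q \lor \lnot r) \to (\lnot r \lor q)): α-rule — add (q \lor \lnot r), \lnot (\lnot r \lor q).
\lnot (\lnot r \lor q): α-rule — add \lnot \lnot r, \lnot q.
(t \lor (r \lor q)): β-rule — branch into t  //  (r \lor q).
  branch 1 (add t):
    (q \lor \lnot r): β-rule — branch into q  //  \lnot r.
      branch 1.1 (add q):
        × closes — contains both q and \lnot q.
      branch 1.2 (add \lnot r):
        × closes — contains both r and \lnot r.
  branch 2 (add (r \lor q)):
    (q \lor \lnot r): β-rule — branch into q  //  \lnot r.
      branch 2.1 (add q):
        × closes — contains both q and \lnot q.
      branch 2.2 (add \lnot r):
        × closes — contains both r and \lnot r.
All 4 branches close.
Every branch closed, so the premises entail the conclusion.

Yes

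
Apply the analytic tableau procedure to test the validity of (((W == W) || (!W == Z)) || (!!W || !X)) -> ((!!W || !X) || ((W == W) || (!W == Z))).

Assume the negation and expand:
Initial set: {!((((W == W) || (!W == Z)) || (!!W || !X)) -> ((!!W || !X) || ((W == W) || (!W == Z))))}.
!((((W == W) || (!W == Z)) || (!!W || !X)) -> ((!!W || !X) || ((W == W) || (!W == Z)))): α-rule — add (((W == W) || (!W == Z)) || (!!W || !X)), !((!!W || !X) || ((W == W) || (!W == Z))).
!((!!W || !X) || ((W == W) || (!W == Z))): α-rule — add !(!!W || !X), !((W == W) || (!W == Z)).
!(!!W || !X): α-rule — add !!!W, !!X.
!((W == W) || (!W == Z)): α-rule — add !(W == W), !(!W == Z).
!!!W: drop double negation, giving !W.
(((W == W) || (!W == Z)) || (!!W || !X)): β-rule — branch into ((W == W) || (!W == Z))  //  (!!W || !X).
  branch 1 (add ((W == W) || (!W == Z))):
    !(W == W): β-rule — branch into W, !W  //  !W, W.
      branch 1.1 (add W, !W):
        × closes — contains both W and !W.
      branch 1.2 (add !W, W):
        × closes — contains both W and !W.
  branch 2 (add (!!W || !X)):
    !(W == W): β-rule — branch into W, !W  //  !W, W.
      branch 2.1 (add W, !W):
        × closes — contains both W and !W.
      branch 2.2 (add !W, W):
        × closes — contains both W and !W.
All 4 branches close.
Every branch closed, so the negation is unsatisfiable and the formula is valid.

Valid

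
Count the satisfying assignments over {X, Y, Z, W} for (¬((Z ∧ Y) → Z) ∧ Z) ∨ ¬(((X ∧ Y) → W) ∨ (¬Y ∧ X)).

2

Initial set: {((¬((Z ∧ Y) → Z) ∧ Z) ∨ ¬(((X ∧ Y) → W) ∨ (¬Y ∧ X)))}.
((¬((Z ∧ Y) → Z) ∧ Z) ∨ ¬(((X ∧ Y) → W) ∨ (¬Y ∧ X))): β-rule — branch into (¬((Z ∧ Y) → Z) ∧ Z)  //  ¬(((X ∧ Y) → W) ∨ (¬Y ∧ X)).
  branch 1 (add (¬((Z ∧ Y) → Z) ∧ Z)):
    (¬((Z ∧ Y) → Z) ∧ Z): α-rule — add ¬((Z ∧ Y) → Z), Z.
    ¬((Z ∧ Y) → Z): α-rule — add (Z ∧ Y), ¬Z.
    × closes — contains both Z and ¬Z.
  branch 2 (add ¬(((X ∧ Y) → W) ∨ (¬Y ∧ X))):
    ¬(((X ∧ Y) → W) ∨ (¬Y ∧ X)): α-rule — add ¬((X ∧ Y) → W), ¬(¬Y ∧ X).
    ¬((X ∧ Y) → W): α-rule — add (X ∧ Y), ¬W.
    (X ∧ Y): α-rule — add X, Y.
    ¬(¬Y ∧ X): β-rule — branch into ¬¬Y  //  ¬X.
      branch 2.1 (add ¬¬Y):
        ○ open, literals {W=false, X=true, Y=true}.
      branch 2.2 (add ¬X):
        × closes — contains both X and ¬X.
2 branches closed, 1 open.
Each open branch fixes some atoms; the unmentioned ones are free. Counting distinct full assignments: branch {W=false, X=true, Y=true} (Z) contributes 2 new. Total: 2.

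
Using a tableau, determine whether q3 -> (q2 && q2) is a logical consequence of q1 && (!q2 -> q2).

Yes

Initial set: {(q1 && (!q2 -> q2)); !(q3 -> (q2 && q2))}.
(q1 && (!q2 -> q2)): α-rule — add q1, (!q2 -> q2).
!(q3 -> (q2 && q2)): α-rule — add q3, !(q2 && q2).
(!q2 -> q2): β-rule — branch into !!q2  //  q2.
  branch 1 (add !!q2):
    !(q2 && q2): β-rule — branch into !q2  //  !q2.
      branch 1.1 (add !q2):
        × closes — contains both q2 and !q2.
      branch 1.2 (add !q2):
        × closes — contains both q2 and !q2.
  branch 2 (add q2):
    !(q2 && q2): β-rule — branch into !q2  //  !q2.
      branch 2.1 (add !q2):
        × closes — contains both q2 and !q2.
      branch 2.2 (add !q2):
        × closes — contains both q2 and !q2.
All 4 branches close.
Every branch closed, so the premises entail the conclusion.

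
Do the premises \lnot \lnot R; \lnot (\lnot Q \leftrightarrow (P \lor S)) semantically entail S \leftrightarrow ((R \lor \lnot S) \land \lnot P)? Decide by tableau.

Initial set: {\lnot \lnot R; \lnot (\lnot Q \leftrightarrow (P \lor S)); \lnot (S \leftrightarrow ((R \lor \lnot S) \land \lnot P))}.
\lnot \lnot R: drop double negation, giving R.
\lnot (\lnot Q \leftrightarrow (P \lor S)): β-rule — branch into \lnot Q, \lnot (P \lor S)  //  \lnot \lnot Q, (P \lor S).
  branch 1 (add \lnot Q, \lnot (P \lor S)):
    \lnot (P \lor S): α-rule — add \lnot P, \lnot S.
    \lnot (S \leftrightarrow ((R \lor \lnot S) \land \lnot P)): β-rule — branch into S, \lnot ((R \lor \lnot S) \land \lnot P)  //  \lnot S, ((R \lor \lnot S) \land \lnot P).
      branch 1.1 (add S, \lnot ((R \lor \lnot S) \land \lnot P)):
        × closes — contains both S and \lnot S.
      branch 1.2 (add \lnot S, ((R \lor \lnot S) \land \lnot P)):
        ((R \lor \lnot S) \land \lnot P): α-rule — add (R \lor \lnot S), \lnot P.
        (R \lor \lnot S): β-rule — branch into R  //  \lnot S.
          branch 1.2.1 (add R):
            ○ open, literals {P=false, Q=false, R=true, S=false}.
          branch 1.2.2 (add \lnot S):
            ○ open, literals {P=false, Q=false, R=true, S=false}.
  branch 2 (add \lnot \lnot Q, (P \lor S)):
    \lnot (S \leftrightarrow ((R \lor \lnot S) \land \lnot P)): β-rule — branch into S, \lnot ((R \lor \lnot S) \land \lnot P)  //  \lnot S, ((R \lor \lnot S) \land \lnot P).
      branch 2.1 (add S, \lnot ((R \lor \lnot S) \land \lnot P)):
        (P \lor S): β-rule — branch into P  //  S.
          branch 2.1.1 (add P):
            \lnot ((R \lor \lnot S) \land \lnot P): β-rule — branch into \lnot (R \lor \lnot S)  //  \lnot \lnot P.
              branch 2.1.1.1 (add \lnot (R \lor \lnot S)):
                \lnot (R \lor \lnot S): α-rule — add \lnot R, \lnot \lnot S.
                × closes — contains both R and \lnot R.
              branch 2.1.1.2 (add \lnot \lnot P):
                ○ open, literals {P=true, Q=true, R=true, S=true}.
          branch 2.1.2 (add S):
            \lnot ((R \lor \lnot S) \land \lnot P): β-rule — branch into \lnot (R \lor \lnot S)  //  \lnot \lnot P.
              branch 2.1.2.1 (add \lnot (R \lor \lnot S)):
                \lnot (R \lor \lnot S): α-rule — add \lnot R, \lnot \lnot S.
                × closes — contains both R and \lnot R.
              branch 2.1.2.2 (add \lnot \lnot P):
                ○ open, literals {P=true, Q=true, R=true, S=true}.
      branch 2.2 (add \lnot S, ((R \lor \lnot S) \land \lnot P)):
        ((R \lor \lnot S) \land \lnot P): α-rule — add (R \lor \lnot S), \lnot P.
        (P \lor S): β-rule — branch into P  //  S.
          branch 2.2.1 (add P):
            × closes — contains both P and \lnot P.
          branch 2.2.2 (add S):
            × closes — contains both S and \lnot S.
5 branches closed, 4 open.
An open branch gives a countermodel: P=false, Q=false, R=true, S=false (unmentioned atoms arbitrary); the premises hold there but the conclusion fails.

No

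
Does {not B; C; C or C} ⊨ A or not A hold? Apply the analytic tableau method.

Initial set: {not B; C; (C or C); not (A or not A)}.
not (A or not A): α-rule — add not A, not not A.
× closes — contains both A and not A.
All 1 branch closes.
Every branch closed, so the premises entail the conclusion.

Yes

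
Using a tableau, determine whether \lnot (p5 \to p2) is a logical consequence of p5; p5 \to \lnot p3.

Initial set: {p5; (p5 \to \lnot p3); \lnot \lnot (p5 \to p2)}.
(p5 \to \lnot p3): β-rule — branch into \lnot p5  //  \lnot p3.
  branch 1 (add \lnot p5):
    × closes — contains both p5 and \lnot p5.
  branch 2 (add \lnot p3):
    \lnot \lnot (p5 \to p2): β-rule — branch into \lnot p5  //  p2.
      branch 2.1 (add \lnot p5):
        × closes — contains both p5 and \lnot p5.
      branch 2.2 (add p2):
        ○ open, literals {p2=1, p3=0, p5=1}.
2 branches closed, 1 open.
An open branch gives a countermodel: p2=1, p3=0, p5=1 (unmentioned atoms arbitrary); the premises hold there but the conclusion fails.

No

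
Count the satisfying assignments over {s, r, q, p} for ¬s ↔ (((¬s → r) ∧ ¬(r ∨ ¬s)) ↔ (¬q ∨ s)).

8

Initial set: {(¬s ↔ (((¬s → r) ∧ ¬(r ∨ ¬s)) ↔ (¬q ∨ s)))}.
(¬s ↔ (((¬s → r) ∧ ¬(r ∨ ¬s)) ↔ (¬q ∨ s))): β-rule — branch into ¬s, (((¬s → r) ∧ ¬(r ∨ ¬s)) ↔ (¬q ∨ s))  //  ¬¬s, ¬(((¬s → r) ∧ ¬(r ∨ ¬s)) ↔ (¬q ∨ s)).
  branch 1 (add ¬s, (((¬s → r) ∧ ¬(r ∨ ¬s)) ↔ (¬q ∨ s))):
    (((¬s → r) ∧ ¬(r ∨ ¬s)) ↔ (¬q ∨ s)): β-rule — branch into ((¬s → r) ∧ ¬(r ∨ ¬s)), (¬q ∨ s)  //  ¬((¬s → r) ∧ ¬(r ∨ ¬s)), ¬(¬q ∨ s).
      branch 1.1 (add ((¬s → r) ∧ ¬(r ∨ ¬s)), (¬q ∨ s)):
        ((¬s → r) ∧ ¬(r ∨ ¬s)): α-rule — add (¬s → r), ¬(r ∨ ¬s).
        ¬(r ∨ ¬s): α-rule — add ¬r, ¬¬s.
        × closes — contains both s and ¬s.
      branch 1.2 (add ¬((¬s → r) ∧ ¬(r ∨ ¬s)), ¬(¬q ∨ s)):
        ¬(¬q ∨ s): α-rule — add ¬¬q, ¬s.
        ¬((¬s → r) ∧ ¬(r ∨ ¬s)): β-rule — branch into ¬(¬s → r)  //  ¬¬(r ∨ ¬s).
          branch 1.2.1 (add ¬(¬s → r)):
            ¬(¬s → r): α-rule — add ¬s, ¬r.
            ○ open, literals {q=true, r=false, s=false}.
          branch 1.2.2 (add ¬¬(r ∨ ¬s)):
            ¬¬(r ∨ ¬s): β-rule — branch into r  //  ¬s.
              branch 1.2.2.1 (add r):
                ○ open, literals {q=true, r=true, s=false}.
              branch 1.2.2.2 (add ¬s):
                ○ open, literals {q=true, s=false}.
  branch 2 (add ¬¬s, ¬(((¬s → r) ∧ ¬(r ∨ ¬s)) ↔ (¬q ∨ s))):
    ¬(((¬s → r) ∧ ¬(r ∨ ¬s)) ↔ (¬q ∨ s)): β-rule — branch into ((¬s → r) ∧ ¬(r ∨ ¬s)), ¬(¬q ∨ s)  //  ¬((¬s → r) ∧ ¬(r ∨ ¬s)), (¬q ∨ s).
      branch 2.1 (add ((¬s → r) ∧ ¬(r ∨ ¬s)), ¬(¬q ∨ s)):
        ((¬s → r) ∧ ¬(r ∨ ¬s)): α-rule — add (¬s → r), ¬(r ∨ ¬s).
        ¬(¬q ∨ s): α-rule — add ¬¬q, ¬s.
        × closes — contains both s and ¬s.
      branch 2.2 (add ¬((¬s → r) ∧ ¬(r ∨ ¬s)), (¬q ∨ s)):
        ¬((¬s → r) ∧ ¬(r ∨ ¬s)): β-rule — branch into ¬(¬s → r)  //  ¬¬(r ∨ ¬s).
          branch 2.2.1 (add ¬(¬s → r)):
            ¬(¬s → r): α-rule — add ¬s, ¬r.
            × closes — contains both s and ¬s.
          branch 2.2.2 (add ¬¬(r ∨ ¬s)):
            (¬q ∨ s): β-rule — branch into ¬q  //  s.
              branch 2.2.2.1 (add ¬q):
                ¬¬(r ∨ ¬s): β-rule — branch into r  //  ¬s.
                  branch 2.2.2.1.1 (add r):
                    ○ open, literals {q=false, r=true, s=true}.
                  branch 2.2.2.1.2 (add ¬s):
                    × closes — contains both s and ¬s.
              branch 2.2.2.2 (add s):
                ¬¬(r ∨ ¬s): β-rule — branch into r  //  ¬s.
                  branch 2.2.2.2.1 (add r):
                    ○ open, literals {r=true, s=true}.
                  branch 2.2.2.2.2 (add ¬s):
                    × closes — contains both s and ¬s.
5 branches closed, 5 open.
Each open branch fixes some atoms; the unmentioned ones are free. Counting distinct full assignments: branch {q=true, r=false, s=false} (p) contributes 2 new; branch {q=true, r=true, s=false} (p) contributes 2 new; branch {q=true, s=false} (r, p) contributes 0 new; branch {q=false, r=true, s=true} (p) contributes 2 new; branch {r=true, s=true} (q, p) contributes 2 new. Total: 8.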